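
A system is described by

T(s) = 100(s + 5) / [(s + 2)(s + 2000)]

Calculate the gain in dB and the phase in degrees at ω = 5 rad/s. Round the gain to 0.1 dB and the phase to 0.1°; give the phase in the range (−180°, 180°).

At s = jω = j5:
zero (s+5): 5 + j5 → |·| = √(5²+5²) = √50 ≈ 7.0711, ∠ = arctan(5/5) ≈ 45.00°
pole (s+2): 2 + j5 → |·| = √(2²+5²) = √29 ≈ 5.3852, ∠ = arctan(5/2) ≈ 68.20°
pole (s+2000): 2000 + j5 → |·| = √(2000²+5²) = √4000025 ≈ 2000, ∠ = arctan(5/2000) ≈ 0.14°
|T| = 100 · 7.0711 / 10770 ≈ 0.065656
Gain = 20 log₁₀(0.065656) ≈ -23.65 dB
∠T = 45.00° − 68.34° = -23.34°

-23.7 dB, -23.3°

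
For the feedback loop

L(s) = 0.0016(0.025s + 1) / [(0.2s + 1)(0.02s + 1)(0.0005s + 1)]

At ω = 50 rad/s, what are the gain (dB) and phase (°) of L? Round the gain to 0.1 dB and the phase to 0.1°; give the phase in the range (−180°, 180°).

At ω = 50 rad/s:
zero (1 + j50·0.025) = 1 + j1.25 → |·| ≈ 1.6008, ∠ ≈ 51.34°
pole (1 + j50·0.2) = 1 + j10 → |·| ≈ 10.05, ∠ ≈ 84.29°
pole (1 + j50·0.02) = 1 + j1 → |·| ≈ 1.4142, ∠ ≈ 45.00°
pole (1 + j50·0.0005) = 1 + j0.025 → |·| ≈ 1.0003, ∠ ≈ 1.43°
|L| = 0.0016 · 1.6008 / (10.05 · 1.4142 · 1.0003) ≈ 0.00018016
Gain = 20 log₁₀(0.00018016) ≈ -74.89 dB
∠L = (51.34°) − (84.29° + 45.00° + 1.43°) = -79.38°

-74.9 dB, -79.4°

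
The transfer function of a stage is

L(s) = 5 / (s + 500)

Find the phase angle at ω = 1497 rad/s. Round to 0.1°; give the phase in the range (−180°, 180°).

At s = jω = j1497:
pole (s+500): 500 + j1497 → |·| = √(500²+1497²) = √2491009 ≈ 1578.3, ∠ = arctan(1497/500) ≈ 71.53°
∠L = 0.00° − 71.53° = -71.53°

-71.5°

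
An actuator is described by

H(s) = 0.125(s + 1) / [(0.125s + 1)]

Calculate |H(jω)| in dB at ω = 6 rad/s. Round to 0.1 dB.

At ω = 6 rad/s:
zero (1 + j6·1) = 1 + j6 → |·| ≈ 6.0828, ∠ ≈ 80.54°
pole (1 + j6·0.125) = 1 + j0.75 → |·| ≈ 1.25, ∠ ≈ 36.87°
|H| = 0.125 · 6.0828 / (1.25) ≈ 0.60828
Gain = 20 log₁₀(0.60828) ≈ -4.32 dB

-4.3 dB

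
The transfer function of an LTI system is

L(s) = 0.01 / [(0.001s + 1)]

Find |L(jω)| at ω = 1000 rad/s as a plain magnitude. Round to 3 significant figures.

0.00707

At ω = 1000 rad/s:
pole (1 + j1000·0.001) = 1 + j1 → |·| ≈ 1.4142, ∠ ≈ 45.00°
|L| = 0.01 · 1 / (1.4142) ≈ 0.0070711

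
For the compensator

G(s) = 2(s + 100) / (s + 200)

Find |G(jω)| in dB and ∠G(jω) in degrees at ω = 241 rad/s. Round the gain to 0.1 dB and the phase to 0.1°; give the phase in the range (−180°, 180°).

4.4 dB, 17.2°

At s = jω = j241:
zero (s+100): 100 + j241 → |·| = √(100²+241²) = √68081 ≈ 260.92, ∠ = arctan(241/100) ≈ 67.46°
pole (s+200): 200 + j241 → |·| = √(200²+241²) = √98081 ≈ 313.18, ∠ = arctan(241/200) ≈ 50.31°
|G| = 2 · 260.92 / 313.18 ≈ 1.6663
Gain = 20 log₁₀(1.6663) ≈ 4.44 dB
∠G = 67.46° − 50.31° = 17.15°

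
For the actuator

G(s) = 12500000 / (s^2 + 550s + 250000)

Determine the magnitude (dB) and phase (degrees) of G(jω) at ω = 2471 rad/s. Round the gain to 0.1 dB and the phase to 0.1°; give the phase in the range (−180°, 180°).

At s = jω = j2471:
quadratic: (j2471)² + 550·j2471 + 250000 = -5855841 + j1359050 → |·| ≈ 6.0115e+06, ∠ ≈ 166.93°
|G| = 12500000 / 6.0115e+06 ≈ 2.0793
Gain = 20 log₁₀(2.0793) ≈ 6.36 dB
∠G = 0.00° − 166.93° = -166.93°

6.4 dB, -166.9°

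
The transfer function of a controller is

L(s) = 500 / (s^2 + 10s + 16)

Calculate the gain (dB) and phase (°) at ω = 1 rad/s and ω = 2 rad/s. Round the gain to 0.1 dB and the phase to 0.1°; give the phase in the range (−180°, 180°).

ω = 1: 28.9 dB, -33.7°; ω = 2: 26.6 dB, -59.0°

Substitute s = j1:
Numerator: 500 = 500 + j0
Denominator: (j1)^2 + 10(j1) + 16 = 15 + j10
|N| = √(500² + 0²) ≈ 500, ∠N ≈ 0.00°
|D| = √(15² + 10²) ≈ 18.028, ∠D ≈ 33.69°
|L| = 500 / 18.028 ≈ 27.735
Gain = 20 log₁₀(27.735) ≈ 28.86 dB
∠L = 0.00° − 33.69° = -33.69°

Substitute s = j2:
Numerator: 500 = 500 + j0
Denominator: (j2)^2 + 10(j2) + 16 = 12 + j20
|N| = √(500² + 0²) ≈ 500, ∠N ≈ 0.00°
|D| = √(12² + 20²) ≈ 23.324, ∠D ≈ 59.04°
|L| = 500 / 23.324 ≈ 21.437
Gain = 20 log₁₀(21.437) ≈ 26.62 dB
∠L = 0.00° − 59.04° = -59.04°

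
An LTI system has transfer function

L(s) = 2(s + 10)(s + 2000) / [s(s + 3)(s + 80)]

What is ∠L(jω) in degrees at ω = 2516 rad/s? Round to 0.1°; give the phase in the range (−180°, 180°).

At s = jω = j2516:
zero (s+10): 10 + j2516 → |·| = √(10²+2516²) = √6330356 ≈ 2516, ∠ = arctan(2516/10) ≈ 89.77°
zero (s+2000): 2000 + j2516 → |·| = √(2000²+2516²) = √10330256 ≈ 3214.1, ∠ = arctan(2516/2000) ≈ 51.52°
pole (s+3): 3 + j2516 → |·| = √(3²+2516²) = √6330265 ≈ 2516, ∠ = arctan(2516/3) ≈ 89.93°
pole (s+80): 80 + j2516 → |·| = √(80²+2516²) = √6336656 ≈ 2517.3, ∠ = arctan(2516/80) ≈ 88.18°
pole at origin: |s| = 2516, ∠ = 90.00° (in denominator)
∠L = 141.29° − 268.11° = -126.82°

-126.8°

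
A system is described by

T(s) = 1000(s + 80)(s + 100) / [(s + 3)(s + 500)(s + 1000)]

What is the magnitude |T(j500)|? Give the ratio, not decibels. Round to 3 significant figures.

0.653

At s = jω = j500:
zero (s+80): 80 + j500 → |·| = √(80²+500²) = √256400 ≈ 506.36, ∠ = arctan(500/80) ≈ 80.91°
zero (s+100): 100 + j500 → |·| = √(100²+500²) = √260000 ≈ 509.9, ∠ = arctan(500/100) ≈ 78.69°
pole (s+3): 3 + j500 → |·| = √(3²+500²) = √250009 ≈ 500.01, ∠ = arctan(500/3) ≈ 89.66°
pole (s+500): 500 + j500 → |·| = √(500²+500²) = √500000 ≈ 707.11, ∠ = arctan(500/500) ≈ 45.00°
pole (s+1000): 1000 + j500 → |·| = √(1000²+500²) = √1250000 ≈ 1118, ∠ = arctan(500/1000) ≈ 26.57°
|T| = 1000 · 2.5819e+05 / 3.9528e+08 ≈ 0.65318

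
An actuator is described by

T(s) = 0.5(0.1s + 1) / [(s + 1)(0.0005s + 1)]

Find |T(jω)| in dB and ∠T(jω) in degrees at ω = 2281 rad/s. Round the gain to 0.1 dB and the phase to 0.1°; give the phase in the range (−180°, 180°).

At ω = 2281 rad/s:
zero (1 + j2281·0.1) = 1 + j228.1 → |·| ≈ 228.1, ∠ ≈ 89.75°
pole (1 + j2281·1) = 1 + j2281 → |·| ≈ 2281, ∠ ≈ 89.97°
pole (1 + j2281·0.0005) = 1 + j1.1405 → |·| ≈ 1.5168, ∠ ≈ 48.76°
|T| = 0.5 · 228.1 / (2281 · 1.5168) ≈ 0.032964
Gain = 20 log₁₀(0.032964) ≈ -29.64 dB
∠T = (89.75°) − (89.97° + 48.76°) = -48.98°

-29.6 dB, -49.0°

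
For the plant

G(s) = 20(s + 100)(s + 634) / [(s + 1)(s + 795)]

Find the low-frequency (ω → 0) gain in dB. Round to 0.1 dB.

G(0) = 20·100·634 / (1·795) ≈ 1595
20 log₁₀(1595) ≈ 64.06 dB

64.1 dB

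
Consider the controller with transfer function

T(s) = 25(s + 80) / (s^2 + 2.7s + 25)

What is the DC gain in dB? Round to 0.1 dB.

T(0) = 25·80 / 25 = 80
20 log₁₀(80) ≈ 38.06 dB

38.1 dB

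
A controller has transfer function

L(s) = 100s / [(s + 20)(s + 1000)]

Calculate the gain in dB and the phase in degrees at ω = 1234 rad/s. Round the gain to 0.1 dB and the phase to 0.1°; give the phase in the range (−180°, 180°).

At s = jω = j1234:
zero at origin: s = j1234 → |·| = 1234, ∠ = 90.00°
pole (s+20): 20 + j1234 → |·| = √(20²+1234²) = √1523156 ≈ 1234.2, ∠ = arctan(1234/20) ≈ 89.07°
pole (s+1000): 1000 + j1234 → |·| = √(1000²+1234²) = √2522756 ≈ 1588.3, ∠ = arctan(1234/1000) ≈ 50.98°
|L| = 100 · 1234 / 1.9603e+06 ≈ 0.06295
Gain = 20 log₁₀(0.06295) ≈ -24.02 dB
∠L = 90.00° − 140.05° = -50.05°

-24.0 dB, -50.1°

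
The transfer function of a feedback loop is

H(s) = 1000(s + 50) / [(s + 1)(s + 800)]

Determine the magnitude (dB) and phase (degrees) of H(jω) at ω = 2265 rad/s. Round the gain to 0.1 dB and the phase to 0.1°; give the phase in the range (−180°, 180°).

-7.6 dB, -71.8°

At s = jω = j2265:
zero (s+50): 50 + j2265 → |·| = √(50²+2265²) = √5132725 ≈ 2265.6, ∠ = arctan(2265/50) ≈ 88.74°
pole (s+1): 1 + j2265 → |·| = √(1²+2265²) = √5130226 ≈ 2265, ∠ = arctan(2265/1) ≈ 89.97°
pole (s+800): 800 + j2265 → |·| = √(800²+2265²) = √5770225 ≈ 2402.1, ∠ = arctan(2265/800) ≈ 70.55°
|H| = 1000 · 2265.6 / 5.4408e+06 ≈ 0.41641
Gain = 20 log₁₀(0.41641) ≈ -7.61 dB
∠H = 88.74° − 160.52° = -71.78°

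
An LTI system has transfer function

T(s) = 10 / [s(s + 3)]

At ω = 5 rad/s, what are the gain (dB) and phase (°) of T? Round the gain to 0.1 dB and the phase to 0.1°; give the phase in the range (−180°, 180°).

-9.3 dB, -149.0°

At s = jω = j5:
pole (s+3): 3 + j5 → |·| = √(3²+5²) = √34 ≈ 5.831, ∠ = arctan(5/3) ≈ 59.04°
pole at origin: |s| = 5, ∠ = 90.00° (in denominator)
|T| = 10 / 29.155 ≈ 0.34299
Gain = 20 log₁₀(0.34299) ≈ -9.29 dB
∠T = 0.00° − 149.04° = -149.04°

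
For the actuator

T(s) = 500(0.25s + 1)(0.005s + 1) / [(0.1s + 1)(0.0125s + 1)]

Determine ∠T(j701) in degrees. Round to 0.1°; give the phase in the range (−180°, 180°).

At ω = 701 rad/s:
zero (1 + j701·0.25) = 1 + j175.25 → |·| ≈ 175.25, ∠ ≈ 89.67°
zero (1 + j701·0.005) = 1 + j3.505 → |·| ≈ 3.6449, ∠ ≈ 74.08°
pole (1 + j701·0.1) = 1 + j70.1 → |·| ≈ 70.107, ∠ ≈ 89.18°
pole (1 + j701·0.0125) = 1 + j8.7625 → |·| ≈ 8.8194, ∠ ≈ 83.49°
∠T = (89.67° + 74.08°) − (89.18° + 83.49°) = -8.92°

-8.9°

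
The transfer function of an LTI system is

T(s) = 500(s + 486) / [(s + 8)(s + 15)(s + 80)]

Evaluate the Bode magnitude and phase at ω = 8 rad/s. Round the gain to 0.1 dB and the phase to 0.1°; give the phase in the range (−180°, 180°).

23.9 dB, -77.8°

At s = jω = j8:
zero (s+486): 486 + j8 → |·| = √(486²+8²) = √236260 ≈ 486.07, ∠ = arctan(8/486) ≈ 0.94°
pole (s+8): 8 + j8 → |·| = √(8²+8²) = √128 ≈ 11.314, ∠ = arctan(8/8) ≈ 45.00°
pole (s+15): 15 + j8 → |·| = √(15²+8²) = √289 ≈ 17, ∠ = arctan(8/15) ≈ 28.07°
pole (s+80): 80 + j8 → |·| = √(80²+8²) = √6464 ≈ 80.399, ∠ = arctan(8/80) ≈ 5.71°
|T| = 500 · 486.07 / 15464 ≈ 15.716
Gain = 20 log₁₀(15.716) ≈ 23.93 dB
∠T = 0.94° − 78.78° = -77.84°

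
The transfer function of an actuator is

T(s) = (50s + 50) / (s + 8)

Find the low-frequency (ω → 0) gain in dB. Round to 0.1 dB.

15.9 dB

T(0) = 50 / 8 = 6.25
20 log₁₀(6.25) ≈ 15.92 dB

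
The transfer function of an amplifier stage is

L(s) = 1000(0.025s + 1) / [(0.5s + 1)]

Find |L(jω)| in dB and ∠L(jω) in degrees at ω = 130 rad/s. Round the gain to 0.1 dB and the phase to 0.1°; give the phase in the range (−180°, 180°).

34.4 dB, -16.2°

At ω = 130 rad/s:
zero (1 + j130·0.025) = 1 + j3.25 → |·| ≈ 3.4004, ∠ ≈ 72.90°
pole (1 + j130·0.5) = 1 + j65 → |·| ≈ 65.008, ∠ ≈ 89.12°
|L| = 1000 · 3.4004 / (65.008) ≈ 52.307
Gain = 20 log₁₀(52.307) ≈ 34.37 dB
∠L = (72.90°) − (89.12°) = -16.22°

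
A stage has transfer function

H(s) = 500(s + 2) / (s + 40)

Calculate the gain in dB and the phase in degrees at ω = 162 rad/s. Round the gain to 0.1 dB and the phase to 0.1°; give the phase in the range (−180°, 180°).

At s = jω = j162:
zero (s+2): 2 + j162 → |·| = √(2²+162²) = √26248 ≈ 162.01, ∠ = arctan(162/2) ≈ 89.29°
pole (s+40): 40 + j162 → |·| = √(40²+162²) = √27844 ≈ 166.87, ∠ = arctan(162/40) ≈ 76.13°
|H| = 500 · 162.01 / 166.87 ≈ 485.44
Gain = 20 log₁₀(485.44) ≈ 53.72 dB
∠H = 89.29° − 76.13° = 13.16°

53.7 dB, 13.2°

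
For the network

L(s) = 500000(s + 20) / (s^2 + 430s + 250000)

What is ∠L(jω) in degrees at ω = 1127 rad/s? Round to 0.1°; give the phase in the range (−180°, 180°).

At s = jω = j1127:
zero (s+20): 20 + j1127 → |·| = √(20²+1127²) = √1270529 ≈ 1127.2, ∠ = arctan(1127/20) ≈ 88.98°
quadratic: (j1127)² + 430·j1127 + 250000 = -1020129 + j484610 → |·| ≈ 1.1294e+06, ∠ ≈ 154.59°
∠L = 88.98° − 154.59° = -65.61°

-65.6°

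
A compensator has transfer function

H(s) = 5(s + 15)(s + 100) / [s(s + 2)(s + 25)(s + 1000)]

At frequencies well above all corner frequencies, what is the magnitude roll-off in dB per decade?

-40 dB/decade

Each pole contributes −20 dB/decade at high frequency; each zero contributes +20 dB/decade.
Net: 2 zero(s) − 4 pole(s) → -40 dB/decade.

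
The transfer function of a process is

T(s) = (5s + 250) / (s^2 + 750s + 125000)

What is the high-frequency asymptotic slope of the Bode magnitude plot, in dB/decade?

Each pole contributes −20 dB/decade at high frequency; each zero contributes +20 dB/decade.
Net: 1 zero(s) − 2 pole(s) → -20 dB/decade.

-20 dB/decade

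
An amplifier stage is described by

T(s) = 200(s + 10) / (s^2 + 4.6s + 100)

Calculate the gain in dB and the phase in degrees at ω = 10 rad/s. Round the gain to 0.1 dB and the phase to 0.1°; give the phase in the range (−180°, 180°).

At s = jω = j10:
zero (s+10): 10 + j10 → |·| = √(10²+10²) = √200 ≈ 14.142, ∠ = arctan(10/10) ≈ 45.00°
quadratic: (j10)² + 4.6·j10 + 100 = 0 + j46 → |·| ≈ 46, ∠ ≈ 90.00°
|T| = 200 · 14.142 / 46 ≈ 61.487
Gain = 20 log₁₀(61.487) ≈ 35.78 dB
∠T = 45.00° − 90.00° = -45.00°

35.8 dB, -45.0°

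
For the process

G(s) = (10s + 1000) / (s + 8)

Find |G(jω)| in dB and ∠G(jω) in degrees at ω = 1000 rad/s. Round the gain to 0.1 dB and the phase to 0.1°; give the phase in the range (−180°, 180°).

Substitute s = j1000:
Numerator: 10(j1000) + 1000 = 1000 + j10000
Denominator: (j1000) + 8 = 8 + j1000
|N| = √(1000² + 10000²) ≈ 10050, ∠N ≈ 84.29°
|D| = √(8² + 1000²) ≈ 1000, ∠D ≈ 89.54°
|G| = 10050 / 1000 ≈ 10.05
Gain = 20 log₁₀(10.05) ≈ 20.04 dB
∠G = 84.29° − 89.54° = -5.25°

20.0 dB, -5.3°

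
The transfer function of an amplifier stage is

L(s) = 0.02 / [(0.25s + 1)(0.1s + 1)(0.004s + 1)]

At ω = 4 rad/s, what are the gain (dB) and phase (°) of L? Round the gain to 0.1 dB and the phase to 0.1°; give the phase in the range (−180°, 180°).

At ω = 4 rad/s:
pole (1 + j4·0.25) = 1 + j1 → |·| ≈ 1.4142, ∠ ≈ 45.00°
pole (1 + j4·0.1) = 1 + j0.4 → |·| ≈ 1.077, ∠ ≈ 21.80°
pole (1 + j4·0.004) = 1 + j0.016 → |·| ≈ 1.0001, ∠ ≈ 0.92°
|L| = 0.02 · 1 / (1.4142 · 1.077 · 1.0001) ≈ 0.01313
Gain = 20 log₁₀(0.01313) ≈ -37.63 dB
∠L = (0°) − (45.00° + 21.80° + 0.92°) = -67.72°

-37.6 dB, -67.7°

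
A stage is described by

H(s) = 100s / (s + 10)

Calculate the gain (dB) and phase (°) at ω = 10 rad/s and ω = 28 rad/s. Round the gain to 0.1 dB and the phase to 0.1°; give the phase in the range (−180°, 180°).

ω = 10: 37.0 dB, 45.0°; ω = 28: 39.5 dB, 19.7°

At s = jω = j10:
zero at origin: s = j10 → |·| = 10, ∠ = 90.00°
pole (s+10): 10 + j10 → |·| = √(10²+10²) = √200 ≈ 14.142, ∠ = arctan(10/10) ≈ 45.00°
|H| = 100 · 10 / 14.142 ≈ 70.711
Gain = 20 log₁₀(70.711) ≈ 36.99 dB
∠H = 90.00° − 45.00° = 45.00°

At s = jω = j28:
zero at origin: s = j28 → |·| = 28, ∠ = 90.00°
pole (s+10): 10 + j28 → |·| = √(10²+28²) = √884 ≈ 29.732, ∠ = arctan(28/10) ≈ 70.35°
|H| = 100 · 28 / 29.732 ≈ 94.175
Gain = 20 log₁₀(94.175) ≈ 39.48 dB
∠H = 90.00° − 70.35° = 19.65°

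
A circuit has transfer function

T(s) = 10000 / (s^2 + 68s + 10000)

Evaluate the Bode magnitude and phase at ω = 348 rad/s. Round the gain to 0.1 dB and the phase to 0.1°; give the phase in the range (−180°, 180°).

-21.1 dB, -168.0°

At s = jω = j348:
quadratic: (j348)² + 68·j348 + 10000 = -111104 + j23664 → |·| ≈ 1.136e+05, ∠ ≈ 167.98°
|T| = 10000 / 1.136e+05 ≈ 0.088028
Gain = 20 log₁₀(0.088028) ≈ -21.11 dB
∠T = 0.00° − 167.98° = -167.98°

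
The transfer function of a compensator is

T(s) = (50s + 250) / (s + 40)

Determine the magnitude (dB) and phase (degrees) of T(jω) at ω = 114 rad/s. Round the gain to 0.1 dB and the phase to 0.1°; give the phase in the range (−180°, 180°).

Substitute s = j114:
Numerator: 50(j114) + 250 = 250 + j5700
Denominator: (j114) + 40 = 40 + j114
|N| = √(250² + 5700²) ≈ 5705.5, ∠N ≈ 87.49°
|D| = √(40² + 114²) ≈ 120.81, ∠D ≈ 70.67°
|T| = 5705.5 / 120.81 ≈ 47.227
Gain = 20 log₁₀(47.227) ≈ 33.48 dB
∠T = 87.49° − 70.67° = 16.82°

33.5 dB, 16.8°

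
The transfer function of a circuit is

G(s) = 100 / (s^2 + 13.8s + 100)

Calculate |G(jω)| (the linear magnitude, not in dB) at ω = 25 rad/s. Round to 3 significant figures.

0.159

At s = jω = j25:
quadratic: (j25)² + 13.8·j25 + 100 = -525 + j345 → |·| ≈ 628.21, ∠ ≈ 146.69°
|G| = 100 / 628.21 ≈ 0.15918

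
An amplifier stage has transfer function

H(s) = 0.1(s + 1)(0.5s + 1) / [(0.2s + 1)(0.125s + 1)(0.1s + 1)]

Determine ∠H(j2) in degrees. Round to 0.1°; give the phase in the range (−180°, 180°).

At ω = 2 rad/s:
zero (1 + j2·1) = 1 + j2 → |·| ≈ 2.2361, ∠ ≈ 63.43°
zero (1 + j2·0.5) = 1 + j1 → |·| ≈ 1.4142, ∠ ≈ 45.00°
pole (1 + j2·0.2) = 1 + j0.4 → |·| ≈ 1.077, ∠ ≈ 21.80°
pole (1 + j2·0.125) = 1 + j0.25 → |·| ≈ 1.0308, ∠ ≈ 14.04°
pole (1 + j2·0.1) = 1 + j0.2 → |·| ≈ 1.0198, ∠ ≈ 11.31°
∠H = (63.43° + 45.00°) − (21.80° + 14.04° + 11.31°) = 61.28°

61.3°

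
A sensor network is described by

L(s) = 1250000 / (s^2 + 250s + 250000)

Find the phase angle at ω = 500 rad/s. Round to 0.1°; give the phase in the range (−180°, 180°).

At s = jω = j500:
quadratic: (j500)² + 250·j500 + 250000 = 0 + j125000 → |·| ≈ 1.25e+05, ∠ ≈ 90.00°
∠L = 0.00° − 90.00° = -90.00°

-90.0°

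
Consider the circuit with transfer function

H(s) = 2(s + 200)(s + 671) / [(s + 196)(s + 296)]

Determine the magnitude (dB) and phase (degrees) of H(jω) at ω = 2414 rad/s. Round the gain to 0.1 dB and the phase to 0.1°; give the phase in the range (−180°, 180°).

At s = jω = j2414:
zero (s+200): 200 + j2414 → |·| = √(200²+2414²) = √5867396 ≈ 2422.3, ∠ = arctan(2414/200) ≈ 85.26°
zero (s+671): 671 + j2414 → |·| = √(671²+2414²) = √6277637 ≈ 2505.5, ∠ = arctan(2414/671) ≈ 74.47°
pole (s+196): 196 + j2414 → |·| = √(196²+2414²) = √5865812 ≈ 2421.9, ∠ = arctan(2414/196) ≈ 85.36°
pole (s+296): 296 + j2414 → |·| = √(296²+2414²) = √5915012 ≈ 2432.1, ∠ = arctan(2414/296) ≈ 83.01°
|H| = 2 · 6.0691e+06 / 5.8903e+06 ≈ 2.0607
Gain = 20 log₁₀(2.0607) ≈ 6.28 dB
∠H = 159.73° − 168.37° = -8.64°

6.3 dB, -8.6°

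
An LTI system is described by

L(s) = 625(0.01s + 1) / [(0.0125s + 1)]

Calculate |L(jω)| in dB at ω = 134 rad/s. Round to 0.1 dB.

At ω = 134 rad/s:
zero (1 + j134·0.01) = 1 + j1.34 → |·| ≈ 1.672, ∠ ≈ 53.27°
pole (1 + j134·0.0125) = 1 + j1.675 → |·| ≈ 1.9508, ∠ ≈ 59.16°
|L| = 625 · 1.672 / (1.9508) ≈ 535.68
Gain = 20 log₁₀(535.68) ≈ 54.58 dB

54.6 dB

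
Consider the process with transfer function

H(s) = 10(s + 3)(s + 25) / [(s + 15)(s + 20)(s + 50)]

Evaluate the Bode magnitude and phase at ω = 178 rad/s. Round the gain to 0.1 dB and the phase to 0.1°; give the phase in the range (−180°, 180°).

-25.3 dB, -72.0°

At s = jω = j178:
zero (s+3): 3 + j178 → |·| = √(3²+178²) = √31693 ≈ 178.03, ∠ = arctan(178/3) ≈ 89.03°
zero (s+25): 25 + j178 → |·| = √(25²+178²) = √32309 ≈ 179.75, ∠ = arctan(178/25) ≈ 82.01°
pole (s+15): 15 + j178 → |·| = √(15²+178²) = √31909 ≈ 178.63, ∠ = arctan(178/15) ≈ 85.18°
pole (s+20): 20 + j178 → |·| = √(20²+178²) = √32084 ≈ 179.12, ∠ = arctan(178/20) ≈ 83.59°
pole (s+50): 50 + j178 → |·| = √(50²+178²) = √34184 ≈ 184.89, ∠ = arctan(178/50) ≈ 74.31°
|H| = 10 · 32001 / 5.9158e+06 ≈ 0.054094
Gain = 20 log₁₀(0.054094) ≈ -25.34 dB
∠H = 171.04° − 243.08° = -72.04°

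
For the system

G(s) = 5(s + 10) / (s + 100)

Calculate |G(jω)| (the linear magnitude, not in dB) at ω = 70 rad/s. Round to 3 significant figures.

At s = jω = j70:
zero (s+10): 10 + j70 → |·| = √(10²+70²) = √5000 ≈ 70.711, ∠ = arctan(70/10) ≈ 81.87°
pole (s+100): 100 + j70 → |·| = √(100²+70²) = √14900 ≈ 122.07, ∠ = arctan(70/100) ≈ 34.99°
|G| = 5 · 70.711 / 122.07 ≈ 2.8963

2.90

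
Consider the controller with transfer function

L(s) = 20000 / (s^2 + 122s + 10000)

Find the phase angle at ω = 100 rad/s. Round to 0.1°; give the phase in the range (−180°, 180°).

-90.0°

At s = jω = j100:
quadratic: (j100)² + 122·j100 + 10000 = 0 + j12200 → |·| ≈ 12200, ∠ ≈ 90.00°
∠L = 0.00° − 90.00° = -90.00°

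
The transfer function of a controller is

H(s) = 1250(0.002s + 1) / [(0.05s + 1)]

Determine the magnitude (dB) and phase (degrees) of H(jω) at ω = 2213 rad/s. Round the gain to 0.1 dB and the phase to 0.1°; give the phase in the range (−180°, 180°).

34.2 dB, -12.2°

At ω = 2213 rad/s:
zero (1 + j2213·0.002) = 1 + j4.426 → |·| ≈ 4.5376, ∠ ≈ 77.27°
pole (1 + j2213·0.05) = 1 + j110.65 → |·| ≈ 110.65, ∠ ≈ 89.48°
|H| = 1250 · 4.5376 / (110.65) ≈ 51.261
Gain = 20 log₁₀(51.261) ≈ 34.20 dB
∠H = (77.27°) − (89.48°) = -12.21°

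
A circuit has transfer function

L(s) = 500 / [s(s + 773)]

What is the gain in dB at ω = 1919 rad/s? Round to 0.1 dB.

-78.0 dB

At s = jω = j1919:
pole (s+773): 773 + j1919 → |·| = √(773²+1919²) = √4280090 ≈ 2068.8, ∠ = arctan(1919/773) ≈ 68.06°
pole at origin: |s| = 1919, ∠ = 90.00° (in denominator)
|L| = 500 / 3.97e+06 ≈ 0.00012594
Gain = 20 log₁₀(0.00012594) ≈ -78.00 dB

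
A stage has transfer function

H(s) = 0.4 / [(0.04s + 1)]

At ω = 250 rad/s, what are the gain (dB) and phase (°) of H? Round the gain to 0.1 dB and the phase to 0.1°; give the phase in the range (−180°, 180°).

-28.0 dB, -84.3°

At ω = 250 rad/s:
pole (1 + j250·0.04) = 1 + j10 → |·| ≈ 10.05, ∠ ≈ 84.29°
|H| = 0.4 · 1 / (10.05) ≈ 0.039801
Gain = 20 log₁₀(0.039801) ≈ -28.00 dB
∠H = (0°) − (84.29°) = -84.29°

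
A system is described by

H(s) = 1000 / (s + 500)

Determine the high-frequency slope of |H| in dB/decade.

-20 dB/decade

Each pole contributes −20 dB/decade at high frequency; each zero contributes +20 dB/decade.
Net: 0 zero(s) − 1 pole(s) → -20 dB/decade.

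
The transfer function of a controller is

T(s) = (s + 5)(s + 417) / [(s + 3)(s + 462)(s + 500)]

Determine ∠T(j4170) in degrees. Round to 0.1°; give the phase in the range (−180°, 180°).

-82.6°

At s = jω = j4170:
zero (s+5): 5 + j4170 → |·| = √(5²+4170²) = √17388925 ≈ 4170, ∠ = arctan(4170/5) ≈ 89.93°
zero (s+417): 417 + j4170 → |·| = √(417²+4170²) = √17562789 ≈ 4190.8, ∠ = arctan(4170/417) ≈ 84.29°
pole (s+3): 3 + j4170 → |·| = √(3²+4170²) = √17388909 ≈ 4170, ∠ = arctan(4170/3) ≈ 89.96°
pole (s+462): 462 + j4170 → |·| = √(462²+4170²) = √17602344 ≈ 4195.5, ∠ = arctan(4170/462) ≈ 83.68°
pole (s+500): 500 + j4170 → |·| = √(500²+4170²) = √17638900 ≈ 4199.9, ∠ = arctan(4170/500) ≈ 83.16°
∠T = 174.22° − 256.80° = -82.58°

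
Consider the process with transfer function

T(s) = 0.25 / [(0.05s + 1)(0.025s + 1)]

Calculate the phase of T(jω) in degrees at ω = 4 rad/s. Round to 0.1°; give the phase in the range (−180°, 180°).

At ω = 4 rad/s:
pole (1 + j4·0.05) = 1 + j0.2 → |·| ≈ 1.0198, ∠ ≈ 11.31°
pole (1 + j4·0.025) = 1 + j0.1 → |·| ≈ 1.005, ∠ ≈ 5.71°
∠T = (0°) − (11.31° + 5.71°) = -17.02°

-17.0°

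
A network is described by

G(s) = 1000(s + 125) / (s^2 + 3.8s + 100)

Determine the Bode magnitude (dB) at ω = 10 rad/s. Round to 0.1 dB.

70.4 dB

At s = jω = j10:
zero (s+125): 125 + j10 → |·| = √(125²+10²) = √15725 ≈ 125.4, ∠ = arctan(10/125) ≈ 4.57°
quadratic: (j10)² + 3.8·j10 + 100 = 0 + j38 → |·| ≈ 38, ∠ ≈ 90.00°
|G| = 1000 · 125.4 / 38 ≈ 3300
Gain = 20 log₁₀(3300) ≈ 70.37 dB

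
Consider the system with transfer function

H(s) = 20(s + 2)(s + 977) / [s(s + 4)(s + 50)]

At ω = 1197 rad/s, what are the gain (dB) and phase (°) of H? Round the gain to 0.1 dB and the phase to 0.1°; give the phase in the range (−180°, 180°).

-33.3 dB, -126.7°

At s = jω = j1197:
zero (s+2): 2 + j1197 → |·| = √(2²+1197²) = √1432813 ≈ 1197, ∠ = arctan(1197/2) ≈ 89.90°
zero (s+977): 977 + j1197 → |·| = √(977²+1197²) = √2387338 ≈ 1545.1, ∠ = arctan(1197/977) ≈ 50.78°
pole (s+4): 4 + j1197 → |·| = √(4²+1197²) = √1432825 ≈ 1197, ∠ = arctan(1197/4) ≈ 89.81°
pole (s+50): 50 + j1197 → |·| = √(50²+1197²) = √1435309 ≈ 1198, ∠ = arctan(1197/50) ≈ 87.61°
pole at origin: |s| = 1197, ∠ = 90.00° (in denominator)
|H| = 20 · 1.8495e+06 / 1.7165e+09 ≈ 0.02155
Gain = 20 log₁₀(0.02155) ≈ -33.33 dB
∠H = 140.68° − 267.42° = -126.74°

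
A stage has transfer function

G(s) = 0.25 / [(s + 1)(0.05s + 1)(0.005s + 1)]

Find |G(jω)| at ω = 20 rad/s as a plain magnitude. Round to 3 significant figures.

0.00878

At ω = 20 rad/s:
pole (1 + j20·1) = 1 + j20 → |·| ≈ 20.025, ∠ ≈ 87.14°
pole (1 + j20·0.05) = 1 + j1 → |·| ≈ 1.4142, ∠ ≈ 45.00°
pole (1 + j20·0.005) = 1 + j0.1 → |·| ≈ 1.005, ∠ ≈ 5.71°
|G| = 0.25 · 1 / (20.025 · 1.4142 · 1.005) ≈ 0.008784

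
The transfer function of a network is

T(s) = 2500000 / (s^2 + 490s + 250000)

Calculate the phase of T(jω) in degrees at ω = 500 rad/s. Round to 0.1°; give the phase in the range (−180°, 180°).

-90.0°

At s = jω = j500:
quadratic: (j500)² + 490·j500 + 250000 = 0 + j245000 → |·| ≈ 2.45e+05, ∠ ≈ 90.00°
∠T = 0.00° − 90.00° = -90.00°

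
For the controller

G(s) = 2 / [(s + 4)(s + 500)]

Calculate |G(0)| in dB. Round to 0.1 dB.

-60.0 dB

G(0) = 2 / (4·500) = 0.001
20 log₁₀(0.001) ≈ -60.00 dB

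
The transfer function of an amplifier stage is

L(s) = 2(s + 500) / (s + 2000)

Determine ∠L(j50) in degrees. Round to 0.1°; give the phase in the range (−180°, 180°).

4.3°

At s = jω = j50:
zero (s+500): 500 + j50 → |·| = √(500²+50²) = √252500 ≈ 502.49, ∠ = arctan(50/500) ≈ 5.71°
pole (s+2000): 2000 + j50 → |·| = √(2000²+50²) = √4002500 ≈ 2000.6, ∠ = arctan(50/2000) ≈ 1.43°
∠L = 5.71° − 1.43° = 4.28°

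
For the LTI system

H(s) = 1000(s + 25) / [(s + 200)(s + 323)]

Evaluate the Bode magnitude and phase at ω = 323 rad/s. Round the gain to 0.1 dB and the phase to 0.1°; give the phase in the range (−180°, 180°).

At s = jω = j323:
zero (s+25): 25 + j323 → |·| = √(25²+323²) = √104954 ≈ 323.97, ∠ = arctan(323/25) ≈ 85.57°
pole (s+200): 200 + j323 → |·| = √(200²+323²) = √144329 ≈ 379.91, ∠ = arctan(323/200) ≈ 58.23°
pole (s+323): 323 + j323 → |·| = √(323²+323²) = √208658 ≈ 456.79, ∠ = arctan(323/323) ≈ 45.00°
|H| = 1000 · 323.97 / 1.7354e+05 ≈ 1.8668
Gain = 20 log₁₀(1.8668) ≈ 5.42 dB
∠H = 85.57° − 103.23° = -17.66°

5.4 dB, -17.7°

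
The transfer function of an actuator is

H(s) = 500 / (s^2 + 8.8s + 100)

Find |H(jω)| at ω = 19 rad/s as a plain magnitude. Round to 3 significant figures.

1.61

At s = jω = j19:
quadratic: (j19)² + 8.8·j19 + 100 = -261 + j167.2 → |·| ≈ 309.96, ∠ ≈ 147.36°
|H| = 500 / 309.96 ≈ 1.6131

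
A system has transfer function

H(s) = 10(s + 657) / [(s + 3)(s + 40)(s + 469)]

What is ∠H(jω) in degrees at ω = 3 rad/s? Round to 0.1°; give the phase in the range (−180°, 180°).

-49.4°

At s = jω = j3:
zero (s+657): 657 + j3 → |·| = √(657²+3²) = √431658 ≈ 657.01, ∠ = arctan(3/657) ≈ 0.26°
pole (s+3): 3 + j3 → |·| = √(3²+3²) = √18 ≈ 4.2426, ∠ = arctan(3/3) ≈ 45.00°
pole (s+40): 40 + j3 → |·| = √(40²+3²) = √1609 ≈ 40.112, ∠ = arctan(3/40) ≈ 4.29°
pole (s+469): 469 + j3 → |·| = √(469²+3²) = √219970 ≈ 469.01, ∠ = arctan(3/469) ≈ 0.37°
∠H = 0.26° − 49.66° = -49.40°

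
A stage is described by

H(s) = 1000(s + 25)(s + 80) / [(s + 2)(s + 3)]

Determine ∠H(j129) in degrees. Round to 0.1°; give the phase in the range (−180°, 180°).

-40.6°

At s = jω = j129:
zero (s+25): 25 + j129 → |·| = √(25²+129²) = √17266 ≈ 131.4, ∠ = arctan(129/25) ≈ 79.03°
zero (s+80): 80 + j129 → |·| = √(80²+129²) = √23041 ≈ 151.79, ∠ = arctan(129/80) ≈ 58.19°
pole (s+2): 2 + j129 → |·| = √(2²+129²) = √16645 ≈ 129.02, ∠ = arctan(129/2) ≈ 89.11°
pole (s+3): 3 + j129 → |·| = √(3²+129²) = √16650 ≈ 129.03, ∠ = arctan(129/3) ≈ 88.67°
∠H = 137.22° − 177.78° = -40.56°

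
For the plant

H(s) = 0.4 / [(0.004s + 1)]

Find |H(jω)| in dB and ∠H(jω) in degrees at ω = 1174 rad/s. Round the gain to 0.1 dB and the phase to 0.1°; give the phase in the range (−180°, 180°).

-21.6 dB, -78.0°

At ω = 1174 rad/s:
pole (1 + j1174·0.004) = 1 + j4.696 → |·| ≈ 4.8013, ∠ ≈ 77.98°
|H| = 0.4 · 1 / (4.8013) ≈ 0.083311
Gain = 20 log₁₀(0.083311) ≈ -21.59 dB
∠H = (0°) − (77.98°) = -77.98°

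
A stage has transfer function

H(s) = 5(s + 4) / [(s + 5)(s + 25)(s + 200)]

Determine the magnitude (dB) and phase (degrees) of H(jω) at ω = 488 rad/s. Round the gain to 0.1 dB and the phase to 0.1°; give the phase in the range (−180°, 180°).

-94.2 dB, -154.7°

At s = jω = j488:
zero (s+4): 4 + j488 → |·| = √(4²+488²) = √238160 ≈ 488.02, ∠ = arctan(488/4) ≈ 89.53°
pole (s+5): 5 + j488 → |·| = √(5²+488²) = √238169 ≈ 488.03, ∠ = arctan(488/5) ≈ 89.41°
pole (s+25): 25 + j488 → |·| = √(25²+488²) = √238769 ≈ 488.64, ∠ = arctan(488/25) ≈ 87.07°
pole (s+200): 200 + j488 → |·| = √(200²+488²) = √278144 ≈ 527.39, ∠ = arctan(488/200) ≈ 67.71°
|H| = 5 · 488.02 / 1.2577e+08 ≈ 1.9401e-05
Gain = 20 log₁₀(1.9401e-05) ≈ -94.24 dB
∠H = 89.53° − 244.19° = -154.66°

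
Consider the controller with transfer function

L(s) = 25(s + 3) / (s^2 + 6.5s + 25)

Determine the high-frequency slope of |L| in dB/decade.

Each pole contributes −20 dB/decade at high frequency; each zero contributes +20 dB/decade.
Net: 1 zero(s) − 2 pole(s) → -20 dB/decade.

-20 dB/decade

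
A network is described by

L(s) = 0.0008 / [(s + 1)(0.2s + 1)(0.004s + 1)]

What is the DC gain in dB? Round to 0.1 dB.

-61.9 dB

L(0) = 0.0008 · 1 / 1 = 0.0008
20 log₁₀(0.0008) ≈ -61.94 dB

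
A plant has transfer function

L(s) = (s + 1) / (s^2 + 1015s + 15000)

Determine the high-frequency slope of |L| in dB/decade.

-20 dB/decade

Each pole contributes −20 dB/decade at high frequency; each zero contributes +20 dB/decade.
Net: 1 zero(s) − 2 pole(s) → -20 dB/decade.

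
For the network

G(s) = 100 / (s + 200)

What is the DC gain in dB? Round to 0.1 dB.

-6.0 dB

G(0) = 100 / 200 = 0.5
20 log₁₀(0.5) ≈ -6.02 dB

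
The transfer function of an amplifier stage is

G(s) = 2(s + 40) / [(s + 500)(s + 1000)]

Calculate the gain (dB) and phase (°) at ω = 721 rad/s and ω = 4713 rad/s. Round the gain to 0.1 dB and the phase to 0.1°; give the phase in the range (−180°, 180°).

ω = 721: -57.5 dB, -4.2°; ω = 4713: -67.7 dB, -72.5°

At s = jω = j721:
zero (s+40): 40 + j721 → |·| = √(40²+721²) = √521441 ≈ 722.11, ∠ = arctan(721/40) ≈ 86.82°
pole (s+500): 500 + j721 → |·| = √(500²+721²) = √769841 ≈ 877.41, ∠ = arctan(721/500) ≈ 55.26°
pole (s+1000): 1000 + j721 → |·| = √(1000²+721²) = √1519841 ≈ 1232.8, ∠ = arctan(721/1000) ≈ 35.79°
|G| = 2 · 722.11 / 1.0817e+06 ≈ 0.0013351
Gain = 20 log₁₀(0.0013351) ≈ -57.49 dB
∠G = 86.82° − 91.05° = -4.23°

At s = jω = j4713:
zero (s+40): 40 + j4713 → |·| = √(40²+4713²) = √22213969 ≈ 4713.2, ∠ = arctan(4713/40) ≈ 89.51°
pole (s+500): 500 + j4713 → |·| = √(500²+4713²) = √22462369 ≈ 4739.4, ∠ = arctan(4713/500) ≈ 83.94°
pole (s+1000): 1000 + j4713 → |·| = √(1000²+4713²) = √23212369 ≈ 4817.9, ∠ = arctan(4713/1000) ≈ 78.02°
|G| = 2 · 4713.2 / 2.2834e+07 ≈ 0.00041282
Gain = 20 log₁₀(0.00041282) ≈ -67.68 dB
∠G = 89.51° − 161.96° = -72.45°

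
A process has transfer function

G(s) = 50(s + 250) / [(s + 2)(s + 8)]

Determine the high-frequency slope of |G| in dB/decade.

Each pole contributes −20 dB/decade at high frequency; each zero contributes +20 dB/decade.
Net: 1 zero(s) − 2 pole(s) → -20 dB/decade.

-20 dB/decade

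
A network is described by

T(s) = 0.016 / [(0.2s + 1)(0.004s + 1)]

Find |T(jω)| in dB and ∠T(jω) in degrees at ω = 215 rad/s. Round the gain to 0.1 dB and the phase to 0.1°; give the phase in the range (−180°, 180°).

-71.0 dB, -129.4°

At ω = 215 rad/s:
pole (1 + j215·0.2) = 1 + j43 → |·| ≈ 43.012, ∠ ≈ 88.67°
pole (1 + j215·0.004) = 1 + j0.86 → |·| ≈ 1.3189, ∠ ≈ 40.70°
|T| = 0.016 · 1 / (43.012 · 1.3189) ≈ 0.00028205
Gain = 20 log₁₀(0.00028205) ≈ -70.99 dB
∠T = (0°) − (88.67° + 40.70°) = -129.37°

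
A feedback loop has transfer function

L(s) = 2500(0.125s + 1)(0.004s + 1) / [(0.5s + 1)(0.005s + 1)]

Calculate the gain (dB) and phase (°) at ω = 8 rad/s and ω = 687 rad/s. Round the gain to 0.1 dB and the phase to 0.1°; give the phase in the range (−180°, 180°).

ω = 8: 58.7 dB, -31.4°; ω = 687: 54.2 dB, -4.3°

At ω = 8 rad/s:
zero (1 + j8·0.125) = 1 + j1 → |·| ≈ 1.4142, ∠ ≈ 45.00°
zero (1 + j8·0.004) = 1 + j0.032 → |·| ≈ 1.0005, ∠ ≈ 1.83°
pole (1 + j8·0.5) = 1 + j4 → |·| ≈ 4.1231, ∠ ≈ 75.96°
pole (1 + j8·0.005) = 1 + j0.04 → |·| ≈ 1.0008, ∠ ≈ 2.29°
|L| = 2500 · 1.4142 · 1.0005 / (4.1231 · 1.0008) ≈ 857.23
Gain = 20 log₁₀(857.23) ≈ 58.66 dB
∠L = (45.00° + 1.83°) − (75.96° + 2.29°) = -31.42°

At ω = 687 rad/s:
zero (1 + j687·0.125) = 1 + j85.875 → |·| ≈ 85.881, ∠ ≈ 89.33°
zero (1 + j687·0.004) = 1 + j2.748 → |·| ≈ 2.9243, ∠ ≈ 70.00°
pole (1 + j687·0.5) = 1 + j343.5 → |·| ≈ 343.5, ∠ ≈ 89.83°
pole (1 + j687·0.005) = 1 + j3.435 → |·| ≈ 3.5776, ∠ ≈ 73.77°
|L| = 2500 · 85.881 · 2.9243 / (343.5 · 3.5776) ≈ 510.91
Gain = 20 log₁₀(510.91) ≈ 54.17 dB
∠L = (89.33° + 70.00°) − (89.83° + 73.77°) = -4.27°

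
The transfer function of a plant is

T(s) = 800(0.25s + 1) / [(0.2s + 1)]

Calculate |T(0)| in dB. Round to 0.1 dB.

58.1 dB

T(0) = 800 · 1 / 1 = 800
20 log₁₀(800) ≈ 58.06 dB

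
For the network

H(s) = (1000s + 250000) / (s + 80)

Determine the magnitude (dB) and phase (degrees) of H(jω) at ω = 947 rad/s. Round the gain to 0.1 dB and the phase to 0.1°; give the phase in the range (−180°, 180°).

60.3 dB, -10.0°

Substitute s = j947:
Numerator: 1000(j947) + 250000 = 250000 + j947000
Denominator: (j947) + 80 = 80 + j947
|N| = √(250000² + 947000²) ≈ 9.7944e+05, ∠N ≈ 75.21°
|D| = √(80² + 947²) ≈ 950.37, ∠D ≈ 85.17°
|H| = 9.7944e+05 / 950.37 ≈ 1030.6
Gain = 20 log₁₀(1030.6) ≈ 60.26 dB
∠H = 75.21° − 85.17° = -9.96°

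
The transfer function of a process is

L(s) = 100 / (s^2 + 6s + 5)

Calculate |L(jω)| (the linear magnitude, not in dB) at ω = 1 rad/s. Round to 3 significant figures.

Substitute s = j1:
Numerator: 100 = 100 + j0
Denominator: (j1)^2 + 6(j1) + 5 = 4 + j6
|N| = √(100² + 0²) ≈ 100, ∠N ≈ 0.00°
|D| = √(4² + 6²) ≈ 7.2111, ∠D ≈ 56.31°
|L| = 100 / 7.2111 ≈ 13.868

13.9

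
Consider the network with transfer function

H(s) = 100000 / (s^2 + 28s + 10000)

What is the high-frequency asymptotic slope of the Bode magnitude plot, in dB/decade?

-40 dB/decade

Each pole contributes −20 dB/decade at high frequency; each zero contributes +20 dB/decade.
Net: 0 zero(s) − 2 pole(s) → -40 dB/decade.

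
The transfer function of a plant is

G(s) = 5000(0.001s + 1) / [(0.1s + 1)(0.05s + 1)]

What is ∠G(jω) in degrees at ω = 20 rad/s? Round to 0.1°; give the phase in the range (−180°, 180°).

At ω = 20 rad/s:
zero (1 + j20·0.001) = 1 + j0.02 → |·| ≈ 1.0002, ∠ ≈ 1.15°
pole (1 + j20·0.1) = 1 + j2 → |·| ≈ 2.2361, ∠ ≈ 63.43°
pole (1 + j20·0.05) = 1 + j1 → |·| ≈ 1.4142, ∠ ≈ 45.00°
∠G = (1.15°) − (63.43° + 45.00°) = -107.28°

-107.3°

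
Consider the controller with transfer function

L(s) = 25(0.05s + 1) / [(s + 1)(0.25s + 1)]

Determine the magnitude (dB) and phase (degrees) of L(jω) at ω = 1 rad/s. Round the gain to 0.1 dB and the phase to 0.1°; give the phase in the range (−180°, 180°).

At ω = 1 rad/s:
zero (1 + j1·0.05) = 1 + j0.05 → |·| ≈ 1.0012, ∠ ≈ 2.86°
pole (1 + j1·1) = 1 + j1 → |·| ≈ 1.4142, ∠ ≈ 45.00°
pole (1 + j1·0.25) = 1 + j0.25 → |·| ≈ 1.0308, ∠ ≈ 14.04°
|L| = 25 · 1.0012 / (1.4142 · 1.0308) ≈ 17.17
Gain = 20 log₁₀(17.17) ≈ 24.70 dB
∠L = (2.86°) − (45.00° + 14.04°) = -56.18°

24.7 dB, -56.2°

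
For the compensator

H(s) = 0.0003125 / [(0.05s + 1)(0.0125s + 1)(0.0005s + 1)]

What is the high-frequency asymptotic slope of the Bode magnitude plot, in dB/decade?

Each pole contributes −20 dB/decade at high frequency; each zero contributes +20 dB/decade.
Net: 0 zero(s) − 3 pole(s) → -60 dB/decade.

-60 dB/decade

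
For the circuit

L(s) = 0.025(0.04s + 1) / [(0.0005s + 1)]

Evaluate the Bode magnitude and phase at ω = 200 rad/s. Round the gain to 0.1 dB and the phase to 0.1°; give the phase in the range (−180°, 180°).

-14.0 dB, 77.2°

At ω = 200 rad/s:
zero (1 + j200·0.04) = 1 + j8 → |·| ≈ 8.0623, ∠ ≈ 82.87°
pole (1 + j200·0.0005) = 1 + j0.1 → |·| ≈ 1.005, ∠ ≈ 5.71°
|L| = 0.025 · 8.0623 / (1.005) ≈ 0.20055
Gain = 20 log₁₀(0.20055) ≈ -13.96 dB
∠L = (82.87°) − (5.71°) = 77.16°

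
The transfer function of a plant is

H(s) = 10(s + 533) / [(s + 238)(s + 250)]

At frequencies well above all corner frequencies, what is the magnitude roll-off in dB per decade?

-20 dB/decade

Each pole contributes −20 dB/decade at high frequency; each zero contributes +20 dB/decade.
Net: 1 zero(s) − 2 pole(s) → -20 dB/decade.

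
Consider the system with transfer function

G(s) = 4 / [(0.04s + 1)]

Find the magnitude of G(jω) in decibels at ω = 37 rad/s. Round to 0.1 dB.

7.0 dB

At ω = 37 rad/s:
pole (1 + j37·0.04) = 1 + j1.48 → |·| ≈ 1.7862, ∠ ≈ 55.95°
|G| = 4 · 1 / (1.7862) ≈ 2.2394
Gain = 20 log₁₀(2.2394) ≈ 7.00 dB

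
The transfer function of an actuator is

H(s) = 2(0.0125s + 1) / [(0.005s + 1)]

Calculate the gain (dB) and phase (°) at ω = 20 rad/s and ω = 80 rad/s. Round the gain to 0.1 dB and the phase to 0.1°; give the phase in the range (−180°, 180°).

At ω = 20 rad/s:
zero (1 + j20·0.0125) = 1 + j0.25 → |·| ≈ 1.0308, ∠ ≈ 14.04°
pole (1 + j20·0.005) = 1 + j0.1 → |·| ≈ 1.005, ∠ ≈ 5.71°
|H| = 2 · 1.0308 / (1.005) ≈ 2.0513
Gain = 20 log₁₀(2.0513) ≈ 6.24 dB
∠H = (14.04°) − (5.71°) = 8.33°

At ω = 80 rad/s:
zero (1 + j80·0.0125) = 1 + j1 → |·| ≈ 1.4142, ∠ ≈ 45.00°
pole (1 + j80·0.005) = 1 + j0.4 → |·| ≈ 1.077, ∠ ≈ 21.80°
|H| = 2 · 1.4142 / (1.077) ≈ 2.6262
Gain = 20 log₁₀(2.6262) ≈ 8.39 dB
∠H = (45.00°) − (21.80°) = 23.20°

ω = 20: 6.2 dB, 8.3°; ω = 80: 8.4 dB, 23.2°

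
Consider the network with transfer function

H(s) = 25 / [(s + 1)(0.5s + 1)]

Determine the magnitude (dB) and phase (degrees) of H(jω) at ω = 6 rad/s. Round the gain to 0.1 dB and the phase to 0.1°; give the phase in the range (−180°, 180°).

At ω = 6 rad/s:
pole (1 + j6·1) = 1 + j6 → |·| ≈ 6.0828, ∠ ≈ 80.54°
pole (1 + j6·0.5) = 1 + j3 → |·| ≈ 3.1623, ∠ ≈ 71.57°
|H| = 25 · 1 / (6.0828 · 3.1623) ≈ 1.2997
Gain = 20 log₁₀(1.2997) ≈ 2.28 dB
∠H = (0°) − (80.54° + 71.57°) = -152.11°

2.3 dB, -152.1°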